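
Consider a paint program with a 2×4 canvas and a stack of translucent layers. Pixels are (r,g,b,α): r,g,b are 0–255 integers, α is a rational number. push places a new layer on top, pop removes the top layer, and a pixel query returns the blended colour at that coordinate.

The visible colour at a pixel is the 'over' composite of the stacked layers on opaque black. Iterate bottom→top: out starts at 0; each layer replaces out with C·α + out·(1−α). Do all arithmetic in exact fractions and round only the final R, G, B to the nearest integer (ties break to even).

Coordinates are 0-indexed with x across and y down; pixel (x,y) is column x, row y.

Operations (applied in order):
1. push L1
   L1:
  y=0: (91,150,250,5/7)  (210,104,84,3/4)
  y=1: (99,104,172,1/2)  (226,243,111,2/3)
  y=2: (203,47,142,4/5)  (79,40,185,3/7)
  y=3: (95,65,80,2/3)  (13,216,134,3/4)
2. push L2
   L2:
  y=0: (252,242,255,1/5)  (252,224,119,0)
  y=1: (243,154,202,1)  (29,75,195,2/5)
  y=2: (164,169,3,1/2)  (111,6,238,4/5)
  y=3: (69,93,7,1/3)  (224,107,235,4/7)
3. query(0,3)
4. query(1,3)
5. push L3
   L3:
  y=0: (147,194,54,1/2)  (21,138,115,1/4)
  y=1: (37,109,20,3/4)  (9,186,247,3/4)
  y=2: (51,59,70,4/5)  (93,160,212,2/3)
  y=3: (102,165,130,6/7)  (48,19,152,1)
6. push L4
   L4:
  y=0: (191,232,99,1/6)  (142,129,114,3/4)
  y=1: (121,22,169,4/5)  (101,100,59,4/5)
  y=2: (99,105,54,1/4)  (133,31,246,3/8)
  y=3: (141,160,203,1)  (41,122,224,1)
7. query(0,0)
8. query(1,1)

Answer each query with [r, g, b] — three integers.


(0,3) stack=L1,L2; from [0,0,0]:
+L1 (α=2/3) → [190/3, 130/3, 160/3]
+L2 (α=1/3) → [587/9, 539/9, 341/9]
= [65, 60, 38]

query (1,3) [L1,L2] — begin 0,0,0
+L1 (α=3/4) → [39/4, 162, 201/2]
+L2 (α=4/7) → [3701/28, 914/7, 2483/14]
rounded: [132, 131, 177]

at x=0,y=0 over L1,L2,L3,L4:
after L1 α=5/7: [65, 750/7, 1250/7]
after L2 α=1/5: [512/5, 4694/35, 1357/7]
after L3 α=1/2: [1247/10, 5742/35, 1735/14]
after L4 α=1/6: [543/4, 3683/21, 10061/84]
rounded: [136, 175, 120]

at x=1,y=1 over L1,L2,L3,L4:
after L1 α=2/3: [452/3, 162, 74]
after L2 α=2/5: [102, 636/5, 612/5]
after L3 α=3/4: [129/4, 1713/10, 4317/20]
after L4 α=4/5: [349/4, 5713/50, 9037/100]
rounded: [87, 114, 90]


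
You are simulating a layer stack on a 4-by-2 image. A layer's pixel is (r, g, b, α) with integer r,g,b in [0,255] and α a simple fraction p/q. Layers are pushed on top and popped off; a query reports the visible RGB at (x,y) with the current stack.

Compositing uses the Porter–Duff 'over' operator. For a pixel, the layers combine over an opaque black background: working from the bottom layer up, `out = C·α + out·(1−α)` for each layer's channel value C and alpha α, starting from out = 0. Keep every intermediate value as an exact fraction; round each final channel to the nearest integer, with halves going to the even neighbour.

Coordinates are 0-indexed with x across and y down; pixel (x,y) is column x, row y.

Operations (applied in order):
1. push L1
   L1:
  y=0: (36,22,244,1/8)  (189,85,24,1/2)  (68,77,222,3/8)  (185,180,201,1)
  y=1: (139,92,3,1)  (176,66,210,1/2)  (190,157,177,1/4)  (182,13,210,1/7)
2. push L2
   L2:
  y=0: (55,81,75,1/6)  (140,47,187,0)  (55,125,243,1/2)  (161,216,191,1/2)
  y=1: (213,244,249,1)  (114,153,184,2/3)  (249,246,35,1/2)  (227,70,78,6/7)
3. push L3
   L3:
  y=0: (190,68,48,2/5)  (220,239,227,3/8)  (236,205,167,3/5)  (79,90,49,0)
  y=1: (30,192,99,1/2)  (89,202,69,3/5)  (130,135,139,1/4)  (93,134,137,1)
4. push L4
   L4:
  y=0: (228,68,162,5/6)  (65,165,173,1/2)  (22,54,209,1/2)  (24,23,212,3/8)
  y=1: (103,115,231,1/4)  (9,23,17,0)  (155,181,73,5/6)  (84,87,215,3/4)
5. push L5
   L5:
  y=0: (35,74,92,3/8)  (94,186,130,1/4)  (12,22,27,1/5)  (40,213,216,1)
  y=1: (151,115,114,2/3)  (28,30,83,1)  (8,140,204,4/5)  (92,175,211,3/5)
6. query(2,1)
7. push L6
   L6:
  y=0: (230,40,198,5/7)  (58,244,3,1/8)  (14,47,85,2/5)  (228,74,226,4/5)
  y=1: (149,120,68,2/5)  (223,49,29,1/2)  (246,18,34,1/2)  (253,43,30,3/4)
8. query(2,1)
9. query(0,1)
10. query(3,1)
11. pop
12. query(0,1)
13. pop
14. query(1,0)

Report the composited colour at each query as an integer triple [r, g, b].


query (2,1) [L1,L2,L3,L4,L5] — begin 0,0,0
+L1 (α=1/4) → [95/2, 157/4, 177/4]
+L2 (α=1/2) → [593/4, 1141/8, 317/8]
+L3 (α=1/4) → [2299/16, 4503/32, 2063/32]
+L4 (α=5/6) → [14699/96, 33463/192, 4581/64]
+L5 (α=4/5) → [17771/480, 140983/960, 11361/64]
→ [37, 147, 178]

at x=2,y=1 over L1,L2,L3,L4,L5,L6:
after L1 α=1/4: [95/2, 157/4, 177/4]
after L2 α=1/2: [593/4, 1141/8, 317/8]
after L3 α=1/4: [2299/16, 4503/32, 2063/32]
after L4 α=5/6: [14699/96, 33463/192, 4581/64]
after L5 α=4/5: [17771/480, 140983/960, 11361/64]
after L6 α=1/2: [135851/960, 158263/1920, 13537/128]
= [142, 82, 106]

at x=0,y=1 over L1,L2,L3,L4,L5,L6:
after L1 α=1: [139, 92, 3]
after L2 α=1: [213, 244, 249]
after L3 α=1/2: [243/2, 218, 174]
after L4 α=1/4: [935/8, 769/4, 753/4]
after L5 α=2/3: [1117/8, 563/4, 555/4]
after L6 α=2/5: [1147/8, 2649/20, 2209/20]
→ [143, 132, 110]

(3,1) stack=L1,L2,L3,L4,L5,L6; from [0,0,0]:
L1 α=1/7: [26, 13/7, 30]
L2 α=6/7: [1388/7, 2953/49, 498/7]
L3 α=1: [93, 134, 137]
L4 α=3/4: [345/4, 395/4, 391/2]
L5 α=3/5: [897/10, 289/2, 1024/5]
L6 α=3/4: [8487/40, 547/8, 737/10]
→ [212, 68, 74]

(0,1) stack=L1,L2,L3,L4,L5; from [0,0,0]:
+L1 (α=1) → [139, 92, 3]
+L2 (α=1) → [213, 244, 249]
+L3 (α=1/2) → [243/2, 218, 174]
+L4 (α=1/4) → [935/8, 769/4, 753/4]
+L5 (α=2/3) → [1117/8, 563/4, 555/4]
→ [140, 141, 139]

(1,0) stack=L1,L2,L3,L4; from [0,0,0]:
+L1 (α=1/2) → [189/2, 85/2, 12]
+L2 (α=0) → [189/2, 85/2, 12]
+L3 (α=3/8) → [2265/16, 1859/16, 741/8]
+L4 (α=1/2) → [3305/32, 4499/32, 2125/16]
rounded: [103, 141, 133]


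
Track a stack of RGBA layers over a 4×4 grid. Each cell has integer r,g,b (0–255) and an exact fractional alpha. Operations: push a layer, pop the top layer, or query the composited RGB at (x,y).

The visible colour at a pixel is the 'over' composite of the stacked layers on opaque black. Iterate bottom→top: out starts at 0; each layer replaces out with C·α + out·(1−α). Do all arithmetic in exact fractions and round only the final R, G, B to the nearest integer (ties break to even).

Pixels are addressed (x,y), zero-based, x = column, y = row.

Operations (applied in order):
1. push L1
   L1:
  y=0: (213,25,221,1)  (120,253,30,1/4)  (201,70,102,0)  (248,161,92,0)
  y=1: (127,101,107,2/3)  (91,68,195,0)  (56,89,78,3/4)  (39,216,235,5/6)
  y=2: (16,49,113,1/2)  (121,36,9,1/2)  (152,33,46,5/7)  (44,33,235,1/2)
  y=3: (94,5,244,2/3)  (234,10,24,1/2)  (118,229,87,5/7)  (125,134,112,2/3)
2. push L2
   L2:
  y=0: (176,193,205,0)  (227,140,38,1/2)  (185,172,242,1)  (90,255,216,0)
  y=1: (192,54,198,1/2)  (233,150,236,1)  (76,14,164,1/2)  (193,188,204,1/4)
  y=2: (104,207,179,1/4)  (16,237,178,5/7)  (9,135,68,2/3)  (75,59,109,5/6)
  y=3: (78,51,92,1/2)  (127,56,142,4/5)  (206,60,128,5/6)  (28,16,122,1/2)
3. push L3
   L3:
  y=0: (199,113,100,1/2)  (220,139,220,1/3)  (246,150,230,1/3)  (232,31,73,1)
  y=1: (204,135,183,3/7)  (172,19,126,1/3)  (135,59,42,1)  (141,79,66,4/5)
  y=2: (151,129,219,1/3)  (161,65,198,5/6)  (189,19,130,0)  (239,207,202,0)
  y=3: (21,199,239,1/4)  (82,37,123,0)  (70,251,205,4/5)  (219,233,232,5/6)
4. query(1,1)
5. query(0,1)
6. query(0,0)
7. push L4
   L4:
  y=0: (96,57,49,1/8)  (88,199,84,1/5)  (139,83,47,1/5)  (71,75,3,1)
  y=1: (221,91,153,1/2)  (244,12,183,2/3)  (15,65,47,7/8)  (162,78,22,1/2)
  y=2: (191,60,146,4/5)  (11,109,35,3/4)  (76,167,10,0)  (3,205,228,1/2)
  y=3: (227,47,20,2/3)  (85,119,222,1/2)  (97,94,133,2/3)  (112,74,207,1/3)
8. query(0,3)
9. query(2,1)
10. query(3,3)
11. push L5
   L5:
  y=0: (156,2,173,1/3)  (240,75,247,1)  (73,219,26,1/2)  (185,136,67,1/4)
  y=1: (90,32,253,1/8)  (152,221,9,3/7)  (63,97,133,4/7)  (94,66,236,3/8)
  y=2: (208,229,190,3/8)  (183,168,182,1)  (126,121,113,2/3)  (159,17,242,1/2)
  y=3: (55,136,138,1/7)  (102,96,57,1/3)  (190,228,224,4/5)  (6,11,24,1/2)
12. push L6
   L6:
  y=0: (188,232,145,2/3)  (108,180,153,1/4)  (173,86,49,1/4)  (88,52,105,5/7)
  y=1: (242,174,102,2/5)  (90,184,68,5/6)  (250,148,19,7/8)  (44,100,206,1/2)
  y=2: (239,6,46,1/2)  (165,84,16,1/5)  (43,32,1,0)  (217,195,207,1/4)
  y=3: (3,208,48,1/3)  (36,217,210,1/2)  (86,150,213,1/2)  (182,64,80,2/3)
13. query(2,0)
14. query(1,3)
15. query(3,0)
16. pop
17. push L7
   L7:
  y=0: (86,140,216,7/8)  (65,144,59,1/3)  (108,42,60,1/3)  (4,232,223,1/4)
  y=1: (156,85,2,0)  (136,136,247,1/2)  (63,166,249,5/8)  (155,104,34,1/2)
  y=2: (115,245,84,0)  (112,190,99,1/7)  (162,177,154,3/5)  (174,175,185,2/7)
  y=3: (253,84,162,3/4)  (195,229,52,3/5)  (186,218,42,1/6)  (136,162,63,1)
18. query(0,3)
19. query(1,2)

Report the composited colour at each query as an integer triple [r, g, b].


query (1,1) [L1,L2,L3] — begin 0,0,0
L1 α=0: [0, 0, 0]
L2 α=1: [233, 150, 236]
L3 α=1/3: [638/3, 319/3, 598/3]
= [213, 106, 199]

query (0,1) [L1,L2,L3] — begin 0,0,0
after L1 α=2/3: [254/3, 202/3, 214/3]
after L2 α=1/2: [415/3, 182/3, 404/3]
after L3 α=3/7: [3496/21, 1943/21, 3263/21]
rounded: [166, 93, 155]

query (0,0) [L1,L2,L3] — begin 0,0,0
after L1 α=1: [213, 25, 221]
after L2 α=0: [213, 25, 221]
after L3 α=1/2: [206, 69, 321/2]
→ [206, 69, 160]

query (0,3) [L1,L2,L3,L4] — begin 0,0,0
L1 α=2/3: [188/3, 10/3, 488/3]
L2 α=1/2: [211/3, 163/6, 382/3]
L3 α=1/4: [58, 561/8, 621/4]
L4 α=2/3: [512/3, 1313/24, 781/12]
= [171, 55, 65]

(2,1) stack=L1,L2,L3,L4; from [0,0,0]:
+L1 (α=3/4) → [42, 267/4, 117/2]
+L2 (α=1/2) → [59, 323/8, 445/4]
+L3 (α=1) → [135, 59, 42]
+L4 (α=7/8) → [30, 257/4, 371/8]
→ [30, 64, 46]

(3,3) stack=L1,L2,L3,L4; from [0,0,0]:
L1 α=2/3: [250/3, 268/3, 224/3]
L2 α=1/2: [167/3, 158/3, 295/3]
L3 α=5/6: [1726/9, 3653/18, 3775/18]
L4 α=1/3: [4460/27, 4319/27, 5638/27]
→ [165, 160, 209]

at x=2,y=0 over L1,L2,L3,L4,L5,L6:
L1 α=0: [0, 0, 0]
L2 α=1: [185, 172, 242]
L3 α=1/3: [616/3, 494/3, 238]
L4 α=1/5: [2881/15, 445/3, 999/5]
L5 α=1/2: [1988/15, 551/3, 1129/10]
L6 α=1/4: [2853/20, 637/4, 3877/40]
rounded: [143, 159, 97]

(1,3) stack=L1,L2,L3,L4,L5,L6; from [0,0,0]:
+L1 (α=1/2) → [117, 5, 12]
+L2 (α=4/5) → [125, 229/5, 116]
+L3 (α=0) → [125, 229/5, 116]
+L4 (α=1/2) → [105, 412/5, 169]
+L5 (α=1/3) → [104, 1304/15, 395/3]
+L6 (α=1/2) → [70, 4559/30, 1025/6]
rounded: [70, 152, 171]

query (3,0) [L1,L2,L3,L4,L5,L6] — begin 0,0,0
L1 α=0: [0, 0, 0]
L2 α=0: [0, 0, 0]
L3 α=1: [232, 31, 73]
L4 α=1: [71, 75, 3]
L5 α=1/4: [199/2, 361/4, 19]
L6 α=5/7: [639/7, 881/14, 563/7]
rounded: [91, 63, 80]

at x=0,y=3 over L1,L2,L3,L4,L5,L7:
+L1 (α=2/3) → [188/3, 10/3, 488/3]
+L2 (α=1/2) → [211/3, 163/6, 382/3]
+L3 (α=1/4) → [58, 561/8, 621/4]
+L4 (α=2/3) → [512/3, 1313/24, 781/12]
+L5 (α=1/7) → [1079/7, 1857/28, 151/2]
+L7 (α=3/4) → [1598/7, 8913/112, 1123/8]
rounded: [228, 80, 140]

(1,2) stack=L1,L2,L3,L4,L5,L7; from [0,0,0]:
+L1 (α=1/2) → [121/2, 18, 9/2]
+L2 (α=5/7) → [201/7, 1221/7, 899/7]
+L3 (α=5/6) → [2918/21, 1748/21, 7829/42]
+L4 (α=3/4) → [3611/84, 8615/84, 12239/168]
+L5 (α=1) → [183, 168, 182]
+L7 (α=1/7) → [1210/7, 1198/7, 1191/7]
= [173, 171, 170]


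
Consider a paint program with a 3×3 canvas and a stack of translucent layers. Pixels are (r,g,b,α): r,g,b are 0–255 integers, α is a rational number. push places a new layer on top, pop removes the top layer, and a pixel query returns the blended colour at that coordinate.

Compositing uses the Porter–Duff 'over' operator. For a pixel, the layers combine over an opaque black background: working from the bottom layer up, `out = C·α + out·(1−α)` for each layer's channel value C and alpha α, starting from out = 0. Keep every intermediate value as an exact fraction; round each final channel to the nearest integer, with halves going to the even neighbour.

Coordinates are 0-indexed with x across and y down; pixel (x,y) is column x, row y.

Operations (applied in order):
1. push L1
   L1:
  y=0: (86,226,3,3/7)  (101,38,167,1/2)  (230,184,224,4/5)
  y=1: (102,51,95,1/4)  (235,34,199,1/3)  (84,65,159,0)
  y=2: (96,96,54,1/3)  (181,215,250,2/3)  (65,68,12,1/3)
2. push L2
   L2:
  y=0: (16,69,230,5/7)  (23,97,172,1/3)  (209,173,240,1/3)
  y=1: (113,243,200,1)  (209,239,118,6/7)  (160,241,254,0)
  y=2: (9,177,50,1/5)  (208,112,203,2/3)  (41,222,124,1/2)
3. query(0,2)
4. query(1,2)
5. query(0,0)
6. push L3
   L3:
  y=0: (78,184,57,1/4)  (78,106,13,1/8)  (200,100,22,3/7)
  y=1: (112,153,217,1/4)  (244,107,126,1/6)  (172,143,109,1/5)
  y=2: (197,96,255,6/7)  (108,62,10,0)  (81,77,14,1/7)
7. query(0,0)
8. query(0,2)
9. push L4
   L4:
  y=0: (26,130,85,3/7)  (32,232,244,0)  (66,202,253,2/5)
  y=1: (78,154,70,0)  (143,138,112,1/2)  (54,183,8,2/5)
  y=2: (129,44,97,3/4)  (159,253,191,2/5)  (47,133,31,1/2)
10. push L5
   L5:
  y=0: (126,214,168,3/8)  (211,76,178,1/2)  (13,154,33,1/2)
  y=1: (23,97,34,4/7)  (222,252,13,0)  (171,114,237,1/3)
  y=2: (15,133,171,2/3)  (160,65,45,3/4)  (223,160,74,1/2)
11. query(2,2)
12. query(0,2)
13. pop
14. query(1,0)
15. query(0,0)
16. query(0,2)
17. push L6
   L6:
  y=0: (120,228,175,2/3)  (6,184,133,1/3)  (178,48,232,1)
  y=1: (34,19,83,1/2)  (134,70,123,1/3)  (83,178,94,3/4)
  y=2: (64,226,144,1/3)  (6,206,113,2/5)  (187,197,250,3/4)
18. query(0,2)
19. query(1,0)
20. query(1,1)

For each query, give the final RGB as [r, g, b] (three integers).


at x=0,y=2 over L1,L2:
after L1 α=1/3: [32, 32, 18]
after L2 α=1/5: [137/5, 61, 122/5]
= [27, 61, 24]

query (1,2) [L1,L2] — begin 0,0,0
after L1 α=2/3: [362/3, 430/3, 500/3]
after L2 α=2/3: [1610/9, 1102/9, 1718/9]
→ [179, 122, 191]

at x=0,y=0 over L1,L2:
after L1 α=3/7: [258/7, 678/7, 9/7]
after L2 α=5/7: [1076/49, 3771/49, 8068/49]
= [22, 77, 165]

query (0,0) [L1,L2,L3] — begin 0,0,0
L1 α=3/7: [258/7, 678/7, 9/7]
L2 α=5/7: [1076/49, 3771/49, 8068/49]
L3 α=1/4: [3525/98, 20329/196, 26997/196]
→ [36, 104, 138]

query (0,2) [L1,L2,L3] — begin 0,0,0
+L1 (α=1/3) → [32, 32, 18]
+L2 (α=1/5) → [137/5, 61, 122/5]
+L3 (α=6/7) → [6047/35, 91, 7772/35]
→ [173, 91, 222]

at x=2,y=2 over L1,L2,L3,L4,L5:
L1 α=1/3: [65/3, 68/3, 4]
L2 α=1/2: [94/3, 367/3, 64]
L3 α=1/7: [269/7, 811/7, 398/7]
L4 α=1/2: [299/7, 871/7, 615/14]
L5 α=1/2: [930/7, 1991/14, 1651/28]
= [133, 142, 59]

at x=0,y=2 over L1,L2,L3,L4,L5:
after L1 α=1/3: [32, 32, 18]
after L2 α=1/5: [137/5, 61, 122/5]
after L3 α=6/7: [6047/35, 91, 7772/35]
after L4 α=3/4: [4898/35, 223/4, 17957/140]
after L5 α=2/3: [5948/105, 429/4, 65837/420]
= [57, 107, 157]

at x=1,y=0 over L1,L2,L3,L4:
L1 α=1/2: [101/2, 19, 167/2]
L2 α=1/3: [124/3, 45, 113]
L3 α=1/8: [551/12, 421/8, 201/2]
L4 α=0: [551/12, 421/8, 201/2]
rounded: [46, 53, 100]

query (0,0) [L1,L2,L3,L4] — begin 0,0,0
+L1 (α=3/7) → [258/7, 678/7, 9/7]
+L2 (α=5/7) → [1076/49, 3771/49, 8068/49]
+L3 (α=1/4) → [3525/98, 20329/196, 26997/196]
+L4 (α=3/7) → [10872/343, 39439/343, 39492/343]
rounded: [32, 115, 115]

query (0,2) [L1,L2,L3,L4] — begin 0,0,0
L1 α=1/3: [32, 32, 18]
L2 α=1/5: [137/5, 61, 122/5]
L3 α=6/7: [6047/35, 91, 7772/35]
L4 α=3/4: [4898/35, 223/4, 17957/140]
rounded: [140, 56, 128]

query (0,2) [L1,L2,L3,L4,L6] — begin 0,0,0
L1 α=1/3: [32, 32, 18]
L2 α=1/5: [137/5, 61, 122/5]
L3 α=6/7: [6047/35, 91, 7772/35]
L4 α=3/4: [4898/35, 223/4, 17957/140]
L6 α=1/3: [4012/35, 225/2, 28037/210]
= [115, 112, 134]

query (1,0) [L1,L2,L3,L4,L6] — begin 0,0,0
after L1 α=1/2: [101/2, 19, 167/2]
after L2 α=1/3: [124/3, 45, 113]
after L3 α=1/8: [551/12, 421/8, 201/2]
after L4 α=0: [551/12, 421/8, 201/2]
after L6 α=1/3: [587/18, 1157/12, 334/3]
rounded: [33, 96, 111]

at x=1,y=1 over L1,L2,L3,L4,L6:
+L1 (α=1/3) → [235/3, 34/3, 199/3]
+L2 (α=6/7) → [571/3, 4336/21, 2323/21]
+L3 (α=1/6) → [3587/18, 23927/126, 14261/126]
+L4 (α=1/2) → [6161/36, 41315/252, 28373/252]
+L6 (α=1/3) → [8573/54, 50135/378, 43871/378]
→ [159, 133, 116]


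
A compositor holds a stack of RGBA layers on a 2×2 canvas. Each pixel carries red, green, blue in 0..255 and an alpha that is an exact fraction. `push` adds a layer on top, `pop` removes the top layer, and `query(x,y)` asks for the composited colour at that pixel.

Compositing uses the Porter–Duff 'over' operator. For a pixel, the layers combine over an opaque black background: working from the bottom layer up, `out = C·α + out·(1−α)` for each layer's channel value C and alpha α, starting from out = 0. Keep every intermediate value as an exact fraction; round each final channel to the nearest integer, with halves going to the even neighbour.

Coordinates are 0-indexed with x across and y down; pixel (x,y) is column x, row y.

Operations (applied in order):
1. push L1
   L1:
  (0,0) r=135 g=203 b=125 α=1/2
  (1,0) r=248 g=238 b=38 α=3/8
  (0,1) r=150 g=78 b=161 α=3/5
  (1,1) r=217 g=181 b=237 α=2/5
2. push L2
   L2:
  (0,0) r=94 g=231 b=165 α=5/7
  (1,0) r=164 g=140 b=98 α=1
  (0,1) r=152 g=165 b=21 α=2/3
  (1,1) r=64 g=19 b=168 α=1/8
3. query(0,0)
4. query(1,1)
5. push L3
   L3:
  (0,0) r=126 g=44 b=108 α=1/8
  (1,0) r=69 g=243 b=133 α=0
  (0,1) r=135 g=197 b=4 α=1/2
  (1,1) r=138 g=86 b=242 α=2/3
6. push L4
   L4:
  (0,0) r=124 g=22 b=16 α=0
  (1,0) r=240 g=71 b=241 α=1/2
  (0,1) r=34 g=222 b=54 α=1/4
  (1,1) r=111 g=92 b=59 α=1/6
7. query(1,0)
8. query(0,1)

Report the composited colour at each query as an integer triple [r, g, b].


(0,0) stack=L1,L2; from [0,0,0]:
L1 α=1/2: [135/2, 203/2, 125/2]
L2 α=5/7: [605/7, 194, 950/7]
= [86, 194, 136]

(1,1) stack=L1,L2; from [0,0,0]:
L1 α=2/5: [434/5, 362/5, 474/5]
L2 α=1/8: [1679/20, 2629/40, 2079/20]
→ [84, 66, 104]

query (1,0) [L1,L2,L3,L4] — begin 0,0,0
after L1 α=3/8: [93, 357/4, 57/4]
after L2 α=1: [164, 140, 98]
after L3 α=0: [164, 140, 98]
after L4 α=1/2: [202, 211/2, 339/2]
= [202, 106, 170]

(0,1) stack=L1,L2,L3,L4; from [0,0,0]:
L1 α=3/5: [90, 234/5, 483/5]
L2 α=2/3: [394/3, 628/5, 231/5]
L3 α=1/2: [799/6, 1613/10, 251/10]
L4 α=1/4: [867/8, 7059/40, 1293/40]
rounded: [108, 176, 32]


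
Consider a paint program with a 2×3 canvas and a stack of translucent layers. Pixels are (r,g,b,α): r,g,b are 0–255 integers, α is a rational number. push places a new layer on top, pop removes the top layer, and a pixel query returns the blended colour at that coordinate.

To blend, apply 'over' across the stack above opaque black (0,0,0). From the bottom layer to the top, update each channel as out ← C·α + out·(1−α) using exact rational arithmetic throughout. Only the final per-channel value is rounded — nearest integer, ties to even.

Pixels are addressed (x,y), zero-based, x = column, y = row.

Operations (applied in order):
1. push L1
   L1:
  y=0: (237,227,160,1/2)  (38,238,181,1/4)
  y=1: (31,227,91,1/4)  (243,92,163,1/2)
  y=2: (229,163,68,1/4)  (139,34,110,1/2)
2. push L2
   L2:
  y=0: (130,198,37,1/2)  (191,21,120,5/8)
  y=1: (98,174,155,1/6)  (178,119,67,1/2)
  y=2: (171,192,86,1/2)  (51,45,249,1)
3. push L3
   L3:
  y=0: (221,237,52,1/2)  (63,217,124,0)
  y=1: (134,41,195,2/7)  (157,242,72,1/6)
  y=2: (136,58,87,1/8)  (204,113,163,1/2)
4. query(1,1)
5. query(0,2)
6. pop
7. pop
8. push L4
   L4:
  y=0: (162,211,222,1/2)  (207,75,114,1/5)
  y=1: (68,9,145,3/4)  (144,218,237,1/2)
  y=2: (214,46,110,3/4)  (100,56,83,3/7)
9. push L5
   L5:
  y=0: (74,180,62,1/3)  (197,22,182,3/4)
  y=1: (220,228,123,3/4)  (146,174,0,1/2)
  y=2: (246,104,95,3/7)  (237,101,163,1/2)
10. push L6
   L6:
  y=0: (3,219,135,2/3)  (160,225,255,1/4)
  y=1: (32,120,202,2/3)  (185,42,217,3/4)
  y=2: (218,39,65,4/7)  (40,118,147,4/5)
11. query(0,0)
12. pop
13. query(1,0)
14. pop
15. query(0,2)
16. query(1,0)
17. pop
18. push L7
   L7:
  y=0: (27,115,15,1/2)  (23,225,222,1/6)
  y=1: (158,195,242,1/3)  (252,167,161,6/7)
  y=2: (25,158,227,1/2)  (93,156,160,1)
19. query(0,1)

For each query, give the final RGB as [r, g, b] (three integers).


(1,1) stack=L1,L2,L3; from [0,0,0]:
+L1 (α=1/2) → [243/2, 46, 163/2]
+L2 (α=1/2) → [599/4, 165/2, 297/4]
+L3 (α=1/6) → [3623/24, 1309/12, 591/8]
rounded: [151, 109, 74]

query (0,2) [L1,L2,L3] — begin 0,0,0
L1 α=1/4: [229/4, 163/4, 17]
L2 α=1/2: [913/8, 931/8, 103/2]
L3 α=1/8: [7479/64, 6981/64, 895/16]
→ [117, 109, 56]

query (0,0) [L1,L4,L5,L6] — begin 0,0,0
after L1 α=1/2: [237/2, 227/2, 80]
after L4 α=1/2: [561/4, 649/4, 151]
after L5 α=1/3: [709/6, 1009/6, 364/3]
after L6 α=2/3: [745/18, 3637/18, 1174/9]
rounded: [41, 202, 130]

query (1,0) [L1,L4,L5] — begin 0,0,0
L1 α=1/4: [19/2, 119/2, 181/4]
L4 α=1/5: [49, 313/5, 59]
L5 α=3/4: [160, 643/20, 605/4]
→ [160, 32, 151]

at x=0,y=2 over L1,L4:
after L1 α=1/4: [229/4, 163/4, 17]
after L4 α=3/4: [2797/16, 715/16, 347/4]
→ [175, 45, 87]

query (1,0) [L1,L4] — begin 0,0,0
L1 α=1/4: [19/2, 119/2, 181/4]
L4 α=1/5: [49, 313/5, 59]
rounded: [49, 63, 59]

query (0,1) [L1,L7] — begin 0,0,0
+L1 (α=1/4) → [31/4, 227/4, 91/4]
+L7 (α=1/3) → [347/6, 617/6, 575/6]
→ [58, 103, 96]


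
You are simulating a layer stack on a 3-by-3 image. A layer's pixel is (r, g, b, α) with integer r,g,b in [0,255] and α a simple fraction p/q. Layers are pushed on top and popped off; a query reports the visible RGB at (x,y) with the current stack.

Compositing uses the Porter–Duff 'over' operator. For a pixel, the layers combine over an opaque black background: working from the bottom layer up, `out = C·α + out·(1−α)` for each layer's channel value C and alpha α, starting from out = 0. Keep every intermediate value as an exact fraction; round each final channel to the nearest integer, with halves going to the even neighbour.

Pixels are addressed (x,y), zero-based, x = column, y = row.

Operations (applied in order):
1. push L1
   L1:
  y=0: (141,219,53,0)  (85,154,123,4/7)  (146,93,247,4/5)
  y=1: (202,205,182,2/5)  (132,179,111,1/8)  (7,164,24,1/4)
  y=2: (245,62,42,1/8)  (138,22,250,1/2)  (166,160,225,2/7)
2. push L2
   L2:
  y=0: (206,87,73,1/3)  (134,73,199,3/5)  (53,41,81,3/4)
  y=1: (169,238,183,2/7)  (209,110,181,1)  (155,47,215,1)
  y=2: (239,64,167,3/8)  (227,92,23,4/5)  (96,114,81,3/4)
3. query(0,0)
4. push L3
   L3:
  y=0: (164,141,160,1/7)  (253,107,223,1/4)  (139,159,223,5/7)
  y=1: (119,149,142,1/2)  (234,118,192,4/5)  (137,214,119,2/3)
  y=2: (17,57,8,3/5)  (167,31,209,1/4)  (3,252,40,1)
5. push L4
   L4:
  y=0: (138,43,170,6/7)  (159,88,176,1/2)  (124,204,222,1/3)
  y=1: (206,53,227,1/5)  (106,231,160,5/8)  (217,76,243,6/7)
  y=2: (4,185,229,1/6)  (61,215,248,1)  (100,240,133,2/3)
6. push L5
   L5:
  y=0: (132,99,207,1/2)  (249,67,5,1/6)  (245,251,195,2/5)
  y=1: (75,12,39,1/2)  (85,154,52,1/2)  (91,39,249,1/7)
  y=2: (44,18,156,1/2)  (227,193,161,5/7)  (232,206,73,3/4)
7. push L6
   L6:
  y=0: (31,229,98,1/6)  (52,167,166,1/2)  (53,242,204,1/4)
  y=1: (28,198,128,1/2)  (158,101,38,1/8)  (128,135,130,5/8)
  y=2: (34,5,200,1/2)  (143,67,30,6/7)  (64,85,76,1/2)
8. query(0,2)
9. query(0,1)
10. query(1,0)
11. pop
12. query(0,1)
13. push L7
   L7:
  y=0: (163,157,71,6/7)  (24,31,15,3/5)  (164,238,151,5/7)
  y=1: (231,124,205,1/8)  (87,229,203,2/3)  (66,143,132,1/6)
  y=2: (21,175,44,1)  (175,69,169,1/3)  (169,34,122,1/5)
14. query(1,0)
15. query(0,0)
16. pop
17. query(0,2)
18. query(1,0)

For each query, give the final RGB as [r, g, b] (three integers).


(0,0) stack=L1,L2; from [0,0,0]:
L1 α=0: [0, 0, 0]
L2 α=1/3: [206/3, 29, 73/3]
→ [69, 29, 24]

(0,2) stack=L1,L2,L3,L4,L5,L6; from [0,0,0]:
L1 α=1/8: [245/8, 31/4, 21/4]
L2 α=3/8: [6961/64, 923/32, 2109/32]
L3 α=3/5: [8593/160, 3659/80, 2493/80]
L4 α=1/6: [2907/64, 6619/96, 6157/96]
L5 α=1/2: [5723/128, 8347/192, 21133/192]
L6 α=1/2: [10075/256, 9307/384, 59533/384]
→ [39, 24, 155]

at x=0,y=1 over L1,L2,L3,L4,L5,L6:
after L1 α=2/5: [404/5, 82, 364/5]
after L2 α=2/7: [106, 886/7, 730/7]
after L3 α=1/2: [225/2, 1929/14, 862/7]
after L4 α=1/5: [656/5, 4229/35, 5037/35]
after L5 α=1/2: [1031/10, 4649/70, 3201/35]
after L6 α=1/2: [1311/20, 18509/140, 7681/70]
= [66, 132, 110]

query (1,0) [L1,L2,L3,L4,L5,L6] — begin 0,0,0
+L1 (α=4/7) → [340/7, 88, 492/7]
+L2 (α=3/5) → [3494/35, 79, 5163/35]
+L3 (α=1/4) → [19337/140, 86, 11647/70]
+L4 (α=1/2) → [41597/280, 87, 23967/140]
+L5 (α=1/6) → [55541/336, 251/3, 24107/168]
+L6 (α=1/2) → [73013/672, 376/3, 51995/336]
→ [109, 125, 155]

at x=0,y=1 over L1,L2,L3,L4,L5:
L1 α=2/5: [404/5, 82, 364/5]
L2 α=2/7: [106, 886/7, 730/7]
L3 α=1/2: [225/2, 1929/14, 862/7]
L4 α=1/5: [656/5, 4229/35, 5037/35]
L5 α=1/2: [1031/10, 4649/70, 3201/35]
rounded: [103, 66, 91]

at x=1,y=0 over L1,L2,L3,L4,L5,L7:
L1 α=4/7: [340/7, 88, 492/7]
L2 α=3/5: [3494/35, 79, 5163/35]
L3 α=1/4: [19337/140, 86, 11647/70]
L4 α=1/2: [41597/280, 87, 23967/140]
L5 α=1/6: [55541/336, 251/3, 24107/168]
L7 α=3/5: [67637/840, 781/15, 27887/420]
rounded: [81, 52, 66]

(0,0) stack=L1,L2,L3,L4,L5,L7; from [0,0,0]:
L1 α=0: [0, 0, 0]
L2 α=1/3: [206/3, 29, 73/3]
L3 α=1/7: [576/7, 45, 306/7]
L4 α=6/7: [6372/49, 303/7, 7446/49]
L5 α=1/2: [6420/49, 498/7, 17589/98]
L7 α=6/7: [54342/343, 7092/49, 59337/686]
→ [158, 145, 86]

(0,2) stack=L1,L2,L3,L4,L5; from [0,0,0]:
+L1 (α=1/8) → [245/8, 31/4, 21/4]
+L2 (α=3/8) → [6961/64, 923/32, 2109/32]
+L3 (α=3/5) → [8593/160, 3659/80, 2493/80]
+L4 (α=1/6) → [2907/64, 6619/96, 6157/96]
+L5 (α=1/2) → [5723/128, 8347/192, 21133/192]
→ [45, 43, 110]

query (1,0) [L1,L2,L3,L4,L5] — begin 0,0,0
L1 α=4/7: [340/7, 88, 492/7]
L2 α=3/5: [3494/35, 79, 5163/35]
L3 α=1/4: [19337/140, 86, 11647/70]
L4 α=1/2: [41597/280, 87, 23967/140]
L5 α=1/6: [55541/336, 251/3, 24107/168]
rounded: [165, 84, 143]


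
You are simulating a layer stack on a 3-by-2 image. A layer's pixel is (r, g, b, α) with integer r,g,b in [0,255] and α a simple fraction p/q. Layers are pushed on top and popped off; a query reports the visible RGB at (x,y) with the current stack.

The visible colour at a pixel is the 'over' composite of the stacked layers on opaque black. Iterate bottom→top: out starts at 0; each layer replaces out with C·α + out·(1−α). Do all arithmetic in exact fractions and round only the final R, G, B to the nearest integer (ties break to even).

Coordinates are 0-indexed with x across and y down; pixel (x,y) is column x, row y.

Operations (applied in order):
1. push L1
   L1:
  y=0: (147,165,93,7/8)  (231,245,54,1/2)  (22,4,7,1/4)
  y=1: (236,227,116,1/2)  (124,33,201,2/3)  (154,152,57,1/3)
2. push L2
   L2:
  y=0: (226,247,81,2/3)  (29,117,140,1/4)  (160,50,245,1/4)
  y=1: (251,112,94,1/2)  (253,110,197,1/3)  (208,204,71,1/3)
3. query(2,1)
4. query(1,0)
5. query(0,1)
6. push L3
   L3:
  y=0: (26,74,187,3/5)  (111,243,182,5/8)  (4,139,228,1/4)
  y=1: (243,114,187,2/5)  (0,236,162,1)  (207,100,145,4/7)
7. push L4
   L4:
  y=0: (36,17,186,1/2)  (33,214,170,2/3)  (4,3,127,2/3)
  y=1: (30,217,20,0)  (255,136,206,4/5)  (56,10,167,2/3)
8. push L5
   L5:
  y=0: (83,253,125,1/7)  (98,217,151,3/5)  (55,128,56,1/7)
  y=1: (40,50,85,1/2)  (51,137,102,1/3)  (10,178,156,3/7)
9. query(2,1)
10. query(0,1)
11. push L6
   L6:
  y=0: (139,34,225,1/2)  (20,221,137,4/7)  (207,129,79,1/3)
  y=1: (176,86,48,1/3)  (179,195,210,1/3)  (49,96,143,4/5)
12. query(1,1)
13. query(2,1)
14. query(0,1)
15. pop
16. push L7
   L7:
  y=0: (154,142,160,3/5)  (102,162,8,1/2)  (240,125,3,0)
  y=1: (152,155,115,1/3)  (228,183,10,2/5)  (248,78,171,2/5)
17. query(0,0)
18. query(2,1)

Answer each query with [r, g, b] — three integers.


(2,1) stack=L1,L2; from [0,0,0]:
after L1 α=1/3: [154/3, 152/3, 19]
after L2 α=1/3: [932/9, 916/9, 109/3]
= [104, 102, 36]

query (1,0) [L1,L2] — begin 0,0,0
after L1 α=1/2: [231/2, 245/2, 27]
after L2 α=1/4: [751/8, 969/8, 221/4]
= [94, 121, 55]

query (0,1) [L1,L2] — begin 0,0,0
L1 α=1/2: [118, 227/2, 58]
L2 α=1/2: [369/2, 451/4, 76]
= [184, 113, 76]

(2,1) stack=L1,L2,L3,L4,L5; from [0,0,0]:
+L1 (α=1/3) → [154/3, 152/3, 19]
+L2 (α=1/3) → [932/9, 916/9, 109/3]
+L3 (α=4/7) → [488/3, 2116/21, 689/7]
+L4 (α=2/3) → [824/9, 2536/63, 1009/7]
+L5 (α=3/7) → [3566/63, 43786/441, 7312/49]
= [57, 99, 149]

query (0,1) [L1,L2,L3,L4,L5] — begin 0,0,0
+L1 (α=1/2) → [118, 227/2, 58]
+L2 (α=1/2) → [369/2, 451/4, 76]
+L3 (α=2/5) → [2079/10, 453/4, 602/5]
+L4 (α=0) → [2079/10, 453/4, 602/5]
+L5 (α=1/2) → [2479/20, 653/8, 1027/10]
rounded: [124, 82, 103]

at x=1,y=1 over L1,L2,L3,L4,L5,L6:
L1 α=2/3: [248/3, 22, 134]
L2 α=1/3: [1255/9, 154/3, 155]
L3 α=1: [0, 236, 162]
L4 α=4/5: [204, 156, 986/5]
L5 α=1/3: [153, 449/3, 2482/15]
L6 α=1/3: [485/3, 1483/9, 8114/45]
rounded: [162, 165, 180]

query (2,1) [L1,L2,L3,L4,L5,L6] — begin 0,0,0
L1 α=1/3: [154/3, 152/3, 19]
L2 α=1/3: [932/9, 916/9, 109/3]
L3 α=4/7: [488/3, 2116/21, 689/7]
L4 α=2/3: [824/9, 2536/63, 1009/7]
L5 α=3/7: [3566/63, 43786/441, 7312/49]
L6 α=4/5: [15914/315, 42626/441, 7068/49]
= [51, 97, 144]

at x=0,y=1 over L1,L2,L3,L4,L5,L6:
after L1 α=1/2: [118, 227/2, 58]
after L2 α=1/2: [369/2, 451/4, 76]
after L3 α=2/5: [2079/10, 453/4, 602/5]
after L4 α=0: [2079/10, 453/4, 602/5]
after L5 α=1/2: [2479/20, 653/8, 1027/10]
after L6 α=1/3: [1413/10, 997/12, 1267/15]
rounded: [141, 83, 84]

query (0,0) [L1,L2,L3,L4,L5,L7] — begin 0,0,0
L1 α=7/8: [1029/8, 1155/8, 651/8]
L2 α=2/3: [4645/24, 5107/24, 649/8]
L3 α=3/5: [5581/60, 7771/60, 2893/20]
L4 α=1/2: [7741/120, 8791/120, 6613/40]
L5 α=1/7: [1343/20, 13851/140, 22339/140]
L7 α=3/5: [5963/50, 43671/350, 55939/350]
rounded: [119, 125, 160]

query (2,1) [L1,L2,L3,L4,L5,L7] — begin 0,0,0
+L1 (α=1/3) → [154/3, 152/3, 19]
+L2 (α=1/3) → [932/9, 916/9, 109/3]
+L3 (α=4/7) → [488/3, 2116/21, 689/7]
+L4 (α=2/3) → [824/9, 2536/63, 1009/7]
+L5 (α=3/7) → [3566/63, 43786/441, 7312/49]
+L7 (α=2/5) → [13982/105, 66718/735, 38694/245]
rounded: [133, 91, 158]


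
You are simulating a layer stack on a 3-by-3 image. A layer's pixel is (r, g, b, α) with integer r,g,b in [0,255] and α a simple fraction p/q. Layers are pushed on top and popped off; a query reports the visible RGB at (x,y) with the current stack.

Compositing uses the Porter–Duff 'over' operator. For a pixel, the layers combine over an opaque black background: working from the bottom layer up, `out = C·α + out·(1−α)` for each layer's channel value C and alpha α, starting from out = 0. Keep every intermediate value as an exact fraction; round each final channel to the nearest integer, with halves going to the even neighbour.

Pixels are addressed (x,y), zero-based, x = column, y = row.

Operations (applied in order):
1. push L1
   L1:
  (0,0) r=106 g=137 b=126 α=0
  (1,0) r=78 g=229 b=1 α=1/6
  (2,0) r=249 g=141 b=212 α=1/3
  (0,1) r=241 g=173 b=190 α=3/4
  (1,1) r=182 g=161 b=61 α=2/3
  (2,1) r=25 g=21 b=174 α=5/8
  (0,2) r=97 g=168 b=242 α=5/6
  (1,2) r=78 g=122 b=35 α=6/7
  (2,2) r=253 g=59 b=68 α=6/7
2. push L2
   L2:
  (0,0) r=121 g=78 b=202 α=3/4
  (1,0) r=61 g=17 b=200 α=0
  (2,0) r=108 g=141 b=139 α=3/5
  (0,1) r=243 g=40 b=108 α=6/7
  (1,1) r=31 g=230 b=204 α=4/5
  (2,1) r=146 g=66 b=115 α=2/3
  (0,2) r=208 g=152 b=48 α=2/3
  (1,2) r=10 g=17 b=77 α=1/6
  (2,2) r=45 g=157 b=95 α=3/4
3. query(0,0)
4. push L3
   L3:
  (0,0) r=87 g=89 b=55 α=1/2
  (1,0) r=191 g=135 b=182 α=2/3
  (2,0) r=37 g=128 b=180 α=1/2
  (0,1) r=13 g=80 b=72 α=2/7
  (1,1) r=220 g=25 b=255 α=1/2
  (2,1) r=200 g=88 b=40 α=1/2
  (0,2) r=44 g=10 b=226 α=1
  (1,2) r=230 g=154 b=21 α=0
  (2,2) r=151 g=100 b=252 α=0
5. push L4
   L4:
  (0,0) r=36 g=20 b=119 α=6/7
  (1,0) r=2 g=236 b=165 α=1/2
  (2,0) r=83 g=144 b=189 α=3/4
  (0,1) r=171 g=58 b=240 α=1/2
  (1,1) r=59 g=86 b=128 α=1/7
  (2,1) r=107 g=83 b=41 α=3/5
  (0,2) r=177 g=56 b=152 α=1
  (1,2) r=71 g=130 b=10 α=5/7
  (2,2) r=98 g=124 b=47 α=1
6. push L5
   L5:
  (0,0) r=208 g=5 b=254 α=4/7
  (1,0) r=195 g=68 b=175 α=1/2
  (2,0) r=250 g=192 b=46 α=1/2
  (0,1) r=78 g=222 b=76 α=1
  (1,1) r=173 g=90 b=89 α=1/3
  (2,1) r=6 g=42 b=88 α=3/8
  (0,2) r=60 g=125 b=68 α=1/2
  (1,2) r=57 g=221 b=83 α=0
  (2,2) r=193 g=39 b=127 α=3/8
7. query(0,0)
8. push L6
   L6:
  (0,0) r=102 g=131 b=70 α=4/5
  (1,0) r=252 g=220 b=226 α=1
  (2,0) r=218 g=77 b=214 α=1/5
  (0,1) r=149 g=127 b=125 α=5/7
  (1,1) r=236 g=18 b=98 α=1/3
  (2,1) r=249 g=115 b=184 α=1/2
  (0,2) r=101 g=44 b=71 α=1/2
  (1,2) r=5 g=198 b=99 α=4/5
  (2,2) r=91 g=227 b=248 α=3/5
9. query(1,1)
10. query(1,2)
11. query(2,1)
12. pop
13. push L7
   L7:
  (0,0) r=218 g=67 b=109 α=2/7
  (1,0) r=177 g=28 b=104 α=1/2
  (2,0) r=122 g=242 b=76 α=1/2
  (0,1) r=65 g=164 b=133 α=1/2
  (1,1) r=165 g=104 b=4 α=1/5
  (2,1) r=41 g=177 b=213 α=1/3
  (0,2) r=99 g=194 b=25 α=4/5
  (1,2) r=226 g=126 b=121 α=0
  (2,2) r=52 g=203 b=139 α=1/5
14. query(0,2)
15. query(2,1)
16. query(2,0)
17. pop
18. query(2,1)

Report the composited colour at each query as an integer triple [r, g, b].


(0,0) stack=L1,L2; from [0,0,0]:
+L1 (α=0) → [0, 0, 0]
+L2 (α=3/4) → [363/4, 117/2, 303/2]
= [91, 58, 152]

(0,0) stack=L1,L2,L3,L4,L5; from [0,0,0]:
after L1 α=0: [0, 0, 0]
after L2 α=3/4: [363/4, 117/2, 303/2]
after L3 α=1/2: [711/8, 295/4, 413/4]
after L4 α=6/7: [2439/56, 775/28, 467/4]
after L5 α=4/7: [53909/392, 2885/196, 5465/28]
rounded: [138, 15, 195]

at x=1,y=1 over L1,L2,L3,L4,L5,L6:
L1 α=2/3: [364/3, 322/3, 122/3]
L2 α=4/5: [736/15, 3082/15, 514/3]
L3 α=1/2: [2018/15, 3457/30, 1279/6]
L4 α=1/7: [4331/35, 3887/35, 201]
L5 α=1/3: [14717/105, 10924/105, 491/3]
L6 α=1/3: [54214/315, 23738/315, 1276/9]
rounded: [172, 75, 142]

at x=1,y=2 over L1,L2,L3,L4,L5,L6:
L1 α=6/7: [468/7, 732/7, 30]
L2 α=1/6: [1205/21, 3779/42, 227/6]
L3 α=0: [1205/21, 3779/42, 227/6]
L4 α=5/7: [9865/147, 17429/147, 377/21]
L5 α=0: [9865/147, 17429/147, 377/21]
L6 α=4/5: [2561/147, 133853/735, 8693/105]
= [17, 182, 83]

query (2,1) [L1,L2,L3,L4,L5,L6] — begin 0,0,0
L1 α=5/8: [125/8, 105/8, 435/4]
L2 α=2/3: [2461/24, 387/8, 1355/12]
L3 α=1/2: [7261/48, 1091/16, 1835/24]
L4 α=3/5: [2993/24, 3083/40, 3311/60]
L5 α=3/8: [15397/192, 4091/64, 6479/96]
L6 α=1/2: [63205/384, 11451/128, 24143/192]
→ [165, 89, 126]

(0,2) stack=L1,L2,L3,L4,L5,L7; from [0,0,0]:
L1 α=5/6: [485/6, 140, 605/3]
L2 α=2/3: [2981/18, 148, 893/9]
L3 α=1: [44, 10, 226]
L4 α=1: [177, 56, 152]
L5 α=1/2: [237/2, 181/2, 110]
L7 α=4/5: [1029/10, 1733/10, 42]
rounded: [103, 173, 42]

at x=2,y=1 over L1,L2,L3,L4,L5,L7:
+L1 (α=5/8) → [125/8, 105/8, 435/4]
+L2 (α=2/3) → [2461/24, 387/8, 1355/12]
+L3 (α=1/2) → [7261/48, 1091/16, 1835/24]
+L4 (α=3/5) → [2993/24, 3083/40, 3311/60]
+L5 (α=3/8) → [15397/192, 4091/64, 6479/96]
+L7 (α=1/3) → [19333/288, 9755/96, 16703/144]
→ [67, 102, 116]

(2,0) stack=L1,L2,L3,L4,L5,L7; from [0,0,0]:
+L1 (α=1/3) → [83, 47, 212/3]
+L2 (α=3/5) → [98, 517/5, 335/3]
+L3 (α=1/2) → [135/2, 1157/10, 875/6]
+L4 (α=3/4) → [633/8, 5477/40, 4277/24]
+L5 (α=1/2) → [2633/16, 13157/80, 5381/48]
+L7 (α=1/2) → [4585/32, 32517/160, 9029/96]
→ [143, 203, 94]

query (2,1) [L1,L2,L3,L4,L5] — begin 0,0,0
+L1 (α=5/8) → [125/8, 105/8, 435/4]
+L2 (α=2/3) → [2461/24, 387/8, 1355/12]
+L3 (α=1/2) → [7261/48, 1091/16, 1835/24]
+L4 (α=3/5) → [2993/24, 3083/40, 3311/60]
+L5 (α=3/8) → [15397/192, 4091/64, 6479/96]
rounded: [80, 64, 67]


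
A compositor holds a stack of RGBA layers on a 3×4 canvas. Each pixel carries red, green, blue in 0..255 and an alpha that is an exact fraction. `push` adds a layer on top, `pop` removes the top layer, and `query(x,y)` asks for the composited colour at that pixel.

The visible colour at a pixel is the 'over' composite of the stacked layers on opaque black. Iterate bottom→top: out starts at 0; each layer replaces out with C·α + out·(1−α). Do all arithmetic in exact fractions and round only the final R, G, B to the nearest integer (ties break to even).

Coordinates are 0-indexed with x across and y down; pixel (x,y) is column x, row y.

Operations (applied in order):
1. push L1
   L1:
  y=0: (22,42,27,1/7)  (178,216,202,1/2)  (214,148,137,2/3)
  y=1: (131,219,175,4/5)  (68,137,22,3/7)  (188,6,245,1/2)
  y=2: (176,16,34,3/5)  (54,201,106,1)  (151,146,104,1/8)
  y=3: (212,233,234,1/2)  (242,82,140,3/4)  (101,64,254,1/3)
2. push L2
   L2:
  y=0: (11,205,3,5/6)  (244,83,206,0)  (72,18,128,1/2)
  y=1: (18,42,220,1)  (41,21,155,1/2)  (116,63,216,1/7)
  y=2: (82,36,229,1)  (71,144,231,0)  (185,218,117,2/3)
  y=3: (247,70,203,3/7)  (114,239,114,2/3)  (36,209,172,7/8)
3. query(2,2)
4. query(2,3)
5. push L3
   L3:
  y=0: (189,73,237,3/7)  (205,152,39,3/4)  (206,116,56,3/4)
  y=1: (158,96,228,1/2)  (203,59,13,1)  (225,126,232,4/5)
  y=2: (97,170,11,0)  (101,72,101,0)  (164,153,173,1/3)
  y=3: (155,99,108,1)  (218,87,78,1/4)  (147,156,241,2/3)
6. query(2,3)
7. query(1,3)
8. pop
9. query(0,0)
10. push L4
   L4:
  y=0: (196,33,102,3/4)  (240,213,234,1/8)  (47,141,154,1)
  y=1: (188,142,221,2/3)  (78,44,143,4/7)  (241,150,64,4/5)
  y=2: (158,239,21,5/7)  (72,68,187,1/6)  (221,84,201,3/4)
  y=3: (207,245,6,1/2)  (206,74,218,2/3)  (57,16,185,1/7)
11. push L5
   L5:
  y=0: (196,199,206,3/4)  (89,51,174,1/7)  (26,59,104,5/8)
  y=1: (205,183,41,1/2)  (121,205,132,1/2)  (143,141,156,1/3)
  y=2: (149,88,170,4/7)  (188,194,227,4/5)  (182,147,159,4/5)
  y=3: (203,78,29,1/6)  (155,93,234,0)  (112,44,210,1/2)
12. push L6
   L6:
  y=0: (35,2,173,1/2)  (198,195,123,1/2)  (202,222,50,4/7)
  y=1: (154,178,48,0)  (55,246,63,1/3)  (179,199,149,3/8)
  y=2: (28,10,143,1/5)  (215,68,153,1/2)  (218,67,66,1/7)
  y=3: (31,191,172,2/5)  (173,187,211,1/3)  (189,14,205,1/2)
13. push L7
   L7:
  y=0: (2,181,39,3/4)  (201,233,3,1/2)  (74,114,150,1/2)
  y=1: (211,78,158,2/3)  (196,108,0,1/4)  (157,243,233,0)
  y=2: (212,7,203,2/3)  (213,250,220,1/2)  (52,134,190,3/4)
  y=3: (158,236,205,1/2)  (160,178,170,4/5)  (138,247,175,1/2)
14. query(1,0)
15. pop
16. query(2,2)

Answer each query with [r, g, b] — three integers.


(2,2) stack=L1,L2; from [0,0,0]:
after L1 α=1/8: [151/8, 73/4, 13]
after L2 α=2/3: [1037/8, 1817/12, 247/3]
rounded: [130, 151, 82]

(2,3) stack=L1,L2; from [0,0,0]:
L1 α=1/3: [101/3, 64/3, 254/3]
L2 α=7/8: [857/24, 4453/24, 1933/12]
= [36, 186, 161]

query (2,3) [L1,L2,L3] — begin 0,0,0
after L1 α=1/3: [101/3, 64/3, 254/3]
after L2 α=7/8: [857/24, 4453/24, 1933/12]
after L3 α=2/3: [7913/72, 11941/72, 7717/36]
= [110, 166, 214]

query (1,3) [L1,L2,L3] — begin 0,0,0
L1 α=3/4: [363/2, 123/2, 105]
L2 α=2/3: [273/2, 1079/6, 111]
L3 α=1/4: [1255/8, 1253/8, 411/4]
rounded: [157, 157, 103]

at x=0,y=0 over L1,L2:
L1 α=1/7: [22/7, 6, 27/7]
L2 α=5/6: [407/42, 1031/6, 22/7]
→ [10, 172, 3]

(1,0) stack=L1,L2,L4,L5,L6,L7; from [0,0,0]:
L1 α=1/2: [89, 108, 101]
L2 α=0: [89, 108, 101]
L4 α=1/8: [863/8, 969/8, 941/8]
L5 α=1/7: [2945/28, 3111/28, 3519/28]
L6 α=1/2: [8489/56, 8571/56, 6963/56]
L7 α=1/2: [19745/112, 21619/112, 7131/112]
= [176, 193, 64]

at x=2,y=2 over L1,L2,L4,L5,L6:
L1 α=1/8: [151/8, 73/4, 13]
L2 α=2/3: [1037/8, 1817/12, 247/3]
L4 α=3/4: [6341/32, 4841/48, 514/3]
L5 α=4/5: [29637/160, 6613/48, 2422/15]
L6 α=1/7: [15193/80, 7149/56, 5174/35]
→ [190, 128, 148]


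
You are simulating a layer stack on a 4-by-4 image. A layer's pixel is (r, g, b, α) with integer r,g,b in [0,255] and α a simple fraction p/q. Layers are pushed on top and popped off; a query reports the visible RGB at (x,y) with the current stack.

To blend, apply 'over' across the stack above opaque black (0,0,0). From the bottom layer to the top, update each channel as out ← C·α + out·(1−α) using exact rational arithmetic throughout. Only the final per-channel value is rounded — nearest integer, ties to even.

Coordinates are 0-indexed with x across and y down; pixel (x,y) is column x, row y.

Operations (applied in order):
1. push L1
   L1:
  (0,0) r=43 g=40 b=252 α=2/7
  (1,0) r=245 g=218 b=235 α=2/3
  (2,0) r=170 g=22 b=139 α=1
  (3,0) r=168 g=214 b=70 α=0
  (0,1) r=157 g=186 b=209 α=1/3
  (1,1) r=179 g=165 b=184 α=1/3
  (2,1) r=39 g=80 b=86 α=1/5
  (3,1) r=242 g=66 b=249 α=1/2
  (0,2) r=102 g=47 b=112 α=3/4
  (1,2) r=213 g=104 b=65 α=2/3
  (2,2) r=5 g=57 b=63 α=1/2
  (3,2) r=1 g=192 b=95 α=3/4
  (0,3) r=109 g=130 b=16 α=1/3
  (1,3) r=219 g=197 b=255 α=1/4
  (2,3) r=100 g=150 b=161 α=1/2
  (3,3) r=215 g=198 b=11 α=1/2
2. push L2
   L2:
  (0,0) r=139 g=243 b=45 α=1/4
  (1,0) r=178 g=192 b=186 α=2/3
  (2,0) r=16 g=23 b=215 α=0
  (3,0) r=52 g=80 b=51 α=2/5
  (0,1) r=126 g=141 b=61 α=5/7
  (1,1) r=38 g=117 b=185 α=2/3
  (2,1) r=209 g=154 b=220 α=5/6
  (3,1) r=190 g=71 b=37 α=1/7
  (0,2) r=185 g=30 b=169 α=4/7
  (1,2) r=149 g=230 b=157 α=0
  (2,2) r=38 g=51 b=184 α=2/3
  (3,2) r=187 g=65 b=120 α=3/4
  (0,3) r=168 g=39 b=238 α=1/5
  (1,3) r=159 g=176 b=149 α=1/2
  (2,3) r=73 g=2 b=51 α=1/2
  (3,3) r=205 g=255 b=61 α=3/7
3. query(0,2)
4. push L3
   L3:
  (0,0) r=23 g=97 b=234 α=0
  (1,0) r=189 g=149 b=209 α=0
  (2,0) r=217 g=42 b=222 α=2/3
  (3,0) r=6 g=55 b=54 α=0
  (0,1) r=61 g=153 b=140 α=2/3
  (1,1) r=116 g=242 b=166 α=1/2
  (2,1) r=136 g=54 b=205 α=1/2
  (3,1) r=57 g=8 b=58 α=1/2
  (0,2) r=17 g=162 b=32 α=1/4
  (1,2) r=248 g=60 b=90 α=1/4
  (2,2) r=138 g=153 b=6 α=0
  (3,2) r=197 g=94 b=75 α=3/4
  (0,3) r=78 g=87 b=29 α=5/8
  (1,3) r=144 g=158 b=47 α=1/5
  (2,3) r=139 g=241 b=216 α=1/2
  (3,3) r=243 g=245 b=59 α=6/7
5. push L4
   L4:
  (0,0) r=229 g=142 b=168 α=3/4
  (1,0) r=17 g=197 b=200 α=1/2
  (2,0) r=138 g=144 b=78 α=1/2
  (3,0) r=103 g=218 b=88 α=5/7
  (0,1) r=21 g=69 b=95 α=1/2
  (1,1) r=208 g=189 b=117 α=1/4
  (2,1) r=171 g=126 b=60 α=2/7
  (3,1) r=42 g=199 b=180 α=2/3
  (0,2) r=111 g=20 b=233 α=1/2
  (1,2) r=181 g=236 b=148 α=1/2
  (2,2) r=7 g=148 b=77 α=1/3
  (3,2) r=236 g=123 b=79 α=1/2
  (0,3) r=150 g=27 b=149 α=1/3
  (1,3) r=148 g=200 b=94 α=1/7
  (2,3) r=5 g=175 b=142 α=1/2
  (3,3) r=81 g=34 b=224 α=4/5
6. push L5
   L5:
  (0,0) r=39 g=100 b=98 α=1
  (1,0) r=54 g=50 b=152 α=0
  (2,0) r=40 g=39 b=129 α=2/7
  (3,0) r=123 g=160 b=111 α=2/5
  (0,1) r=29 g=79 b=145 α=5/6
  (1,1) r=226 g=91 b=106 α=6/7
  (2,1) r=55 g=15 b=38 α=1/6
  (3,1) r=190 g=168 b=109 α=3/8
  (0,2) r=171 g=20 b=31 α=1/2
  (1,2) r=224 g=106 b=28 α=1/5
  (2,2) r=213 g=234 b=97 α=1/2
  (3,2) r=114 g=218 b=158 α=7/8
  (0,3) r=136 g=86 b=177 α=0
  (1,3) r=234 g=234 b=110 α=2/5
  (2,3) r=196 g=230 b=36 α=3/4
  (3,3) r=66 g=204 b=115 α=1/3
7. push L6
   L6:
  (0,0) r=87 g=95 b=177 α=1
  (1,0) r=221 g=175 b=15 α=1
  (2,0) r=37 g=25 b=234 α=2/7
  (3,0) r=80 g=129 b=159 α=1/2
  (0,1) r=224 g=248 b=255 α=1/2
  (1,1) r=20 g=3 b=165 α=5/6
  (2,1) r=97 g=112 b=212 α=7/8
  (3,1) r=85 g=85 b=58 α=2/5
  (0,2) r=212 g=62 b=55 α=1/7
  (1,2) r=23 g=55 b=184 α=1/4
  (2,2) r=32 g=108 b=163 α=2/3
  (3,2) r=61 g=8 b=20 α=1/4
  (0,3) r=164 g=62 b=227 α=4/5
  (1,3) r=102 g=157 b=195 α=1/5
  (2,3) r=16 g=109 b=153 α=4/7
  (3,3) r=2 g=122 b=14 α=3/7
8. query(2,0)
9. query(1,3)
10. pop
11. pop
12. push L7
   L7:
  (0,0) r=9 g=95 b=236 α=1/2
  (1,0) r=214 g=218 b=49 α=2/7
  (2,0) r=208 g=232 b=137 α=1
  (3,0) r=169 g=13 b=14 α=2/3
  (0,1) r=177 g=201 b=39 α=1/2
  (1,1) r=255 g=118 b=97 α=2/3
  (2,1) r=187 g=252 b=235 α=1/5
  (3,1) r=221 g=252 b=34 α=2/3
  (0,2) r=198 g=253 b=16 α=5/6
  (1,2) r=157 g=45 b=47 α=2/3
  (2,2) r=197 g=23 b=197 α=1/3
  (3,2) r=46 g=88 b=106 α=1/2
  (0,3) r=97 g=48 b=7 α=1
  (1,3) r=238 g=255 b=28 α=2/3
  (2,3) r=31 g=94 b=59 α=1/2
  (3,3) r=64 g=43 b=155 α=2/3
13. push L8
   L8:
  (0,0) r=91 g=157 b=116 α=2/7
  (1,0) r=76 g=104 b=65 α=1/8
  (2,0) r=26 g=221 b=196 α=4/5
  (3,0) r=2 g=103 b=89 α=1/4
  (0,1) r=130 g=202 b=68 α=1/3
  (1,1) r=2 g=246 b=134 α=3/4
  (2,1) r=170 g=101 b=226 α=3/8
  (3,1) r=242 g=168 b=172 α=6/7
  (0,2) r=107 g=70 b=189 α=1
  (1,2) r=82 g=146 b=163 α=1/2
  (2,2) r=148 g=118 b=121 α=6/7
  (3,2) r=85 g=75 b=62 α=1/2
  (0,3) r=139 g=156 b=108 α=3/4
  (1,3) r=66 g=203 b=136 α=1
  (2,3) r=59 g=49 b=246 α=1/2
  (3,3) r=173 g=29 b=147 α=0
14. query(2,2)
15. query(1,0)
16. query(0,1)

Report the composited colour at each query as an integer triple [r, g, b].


at x=0,y=2 over L1,L2:
+L1 (α=3/4) → [153/2, 141/4, 84]
+L2 (α=4/7) → [277/2, 129/4, 928/7]
rounded: [138, 32, 133]

at x=2,y=0 over L1,L2,L3,L4,L5,L6:
L1 α=1: [170, 22, 139]
L2 α=0: [170, 22, 139]
L3 α=2/3: [604/3, 106/3, 583/3]
L4 α=1/2: [509/3, 269/3, 817/6]
L5 α=2/7: [2785/21, 1579/21, 5633/42]
L6 α=2/7: [15479/147, 8945/147, 47821/294]
rounded: [105, 61, 163]

query (1,3) [L1,L2,L3,L4,L5,L6] — begin 0,0,0
L1 α=1/4: [219/4, 197/4, 255/4]
L2 α=1/2: [855/8, 901/8, 851/8]
L3 α=1/5: [1143/10, 1217/10, 189/2]
L4 α=1/7: [4169/35, 4651/35, 661/7]
L5 α=2/5: [28887/175, 30333/175, 3523/35]
L6 α=1/5: [133398/875, 148807/875, 20917/175]
= [152, 170, 120]

(2,2) stack=L1,L2,L3,L4,L7,L8; from [0,0,0]:
L1 α=1/2: [5/2, 57/2, 63/2]
L2 α=2/3: [157/6, 87/2, 799/6]
L3 α=0: [157/6, 87/2, 799/6]
L4 α=1/3: [178/9, 235/3, 1030/9]
L7 α=1/3: [2129/27, 539/9, 3833/27]
L8 α=6/7: [26105/189, 6911/63, 23435/189]
→ [138, 110, 124]

query (1,0) [L1,L2,L3,L4,L7,L8] — begin 0,0,0
L1 α=2/3: [490/3, 436/3, 470/3]
L2 α=2/3: [1558/9, 1588/9, 1586/9]
L3 α=0: [1558/9, 1588/9, 1586/9]
L4 α=1/2: [1711/18, 3361/18, 1693/9]
L7 α=2/7: [16259/126, 24653/126, 9347/63]
L8 α=1/8: [17627/144, 26525/144, 2483/18]
= [122, 184, 138]

(0,1) stack=L1,L2,L3,L4,L7,L8; from [0,0,0]:
+L1 (α=1/3) → [157/3, 62, 209/3]
+L2 (α=5/7) → [2204/21, 829/7, 1333/21]
+L3 (α=2/3) → [4766/63, 2971/21, 7213/63]
+L4 (α=1/2) → [6089/126, 2210/21, 6599/63]
+L7 (α=1/2) → [28391/252, 6431/42, 4528/63]
+L8 (α=1/3) → [44771/378, 10673/63, 13340/189]
→ [118, 169, 71]
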